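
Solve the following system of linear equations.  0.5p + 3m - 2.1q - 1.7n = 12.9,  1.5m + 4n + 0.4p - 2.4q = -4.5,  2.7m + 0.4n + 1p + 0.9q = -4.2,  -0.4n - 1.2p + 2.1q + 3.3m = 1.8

m = 1, n = -3, p = -3, q = -3

Row-reduce the augmented matrix:
R1 ← R1 / (3).
R2 ← R2 − 3/2·R1.
R3 ← R3 − 27/10·R1.
R4 ← R4 − 33/10·R1.
R2 ← R2 / (97/20).
R1 ← R1 + 17/30·R2.
R3 ← R3 − 193/100·R2.
R4 ← R4 − 147/100·R2.
R3 ← R3 / (1189/2425).
R1 ← R1 − 268/1455·R3.
R2 ← R2 − 3/97·R3.
R4 ← R4 + 4354/2425·R3.
R4 ← R4 / (202167/11890).
R1 ← R1 + 2506/1189·R4.
R2 ← R2 + 1161/2378·R4.
R3 ← R3 − 16137/2378·R4.
Reading off the reduced rows gives m = 1, n = -3, p = -3, q = -3.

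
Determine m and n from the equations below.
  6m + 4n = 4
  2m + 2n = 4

Row-reduce the augmented matrix:
R1 ← R1 / (6).
R2 ← R2 − 2·R1.
R2 ← R2 / (2/3).
R1 ← R1 − 2/3·R2.
Reading off the reduced rows gives m = -2, n = 4.

m = -2, n = 4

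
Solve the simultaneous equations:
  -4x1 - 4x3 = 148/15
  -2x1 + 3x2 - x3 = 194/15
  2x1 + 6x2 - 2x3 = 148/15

x1 = -8/3, x2 = 13/5, x3 = 1/5

Row-reduce the augmented matrix:
R1 ← R1 / (-4).
R2 ← R2 + 2·R1.
R3 ← R3 − 2·R1.
R2 ← R2 / (3).
R3 ← R3 − 6·R2.
R3 ← R3 / (-6).
R1 ← R1 − 1·R3.
R2 ← R2 − 1/3·R3.
Reading off the reduced rows gives x1 = -8/3, x2 = 13/5, x3 = 1/5.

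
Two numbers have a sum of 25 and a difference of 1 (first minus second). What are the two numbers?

first number: 13, second number: 12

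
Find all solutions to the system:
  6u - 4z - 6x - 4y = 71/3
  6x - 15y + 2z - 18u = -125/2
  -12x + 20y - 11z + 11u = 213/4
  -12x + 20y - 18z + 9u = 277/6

x = -5/3, y = 1/3, z = 1/4, u = 8/3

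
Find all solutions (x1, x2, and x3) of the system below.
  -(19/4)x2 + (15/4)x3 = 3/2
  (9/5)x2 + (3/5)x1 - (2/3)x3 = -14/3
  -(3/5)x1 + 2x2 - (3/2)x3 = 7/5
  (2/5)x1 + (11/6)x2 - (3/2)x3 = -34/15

no solution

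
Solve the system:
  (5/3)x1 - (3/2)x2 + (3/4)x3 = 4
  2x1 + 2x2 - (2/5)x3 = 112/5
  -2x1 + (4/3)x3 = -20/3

Row-reduce the augmented matrix:
R1 ← R1 / (5/3).
R2 ← R2 − 2·R1.
R3 ← R3 + 2·R1.
R2 ← R2 / (19/5).
R1 ← R1 + 9/10·R2.
R3 ← R3 + 9/5·R2.
R3 ← R3 / (461/285).
R1 ← R1 − 27/190·R3.
R2 ← R2 + 13/38·R3.
Reading off the reduced rows gives x1 = 6, x2 = 6, x3 = 4.

x1 = 6, x2 = 6, x3 = 4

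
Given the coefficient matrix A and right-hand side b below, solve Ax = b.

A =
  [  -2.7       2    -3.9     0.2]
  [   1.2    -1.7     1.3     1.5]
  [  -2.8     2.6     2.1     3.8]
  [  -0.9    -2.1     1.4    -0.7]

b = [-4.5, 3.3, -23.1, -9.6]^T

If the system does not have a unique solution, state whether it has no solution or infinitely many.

Row-reduce the augmented matrix:
R1 ← R1 / (-27/10).
R2 ← R2 − 6/5·R1.
R3 ← R3 + 14/5·R1.
R4 ← R4 + 9/10·R1.
R2 ← R2 / (-73/90).
R1 ← R1 + 20/27·R2.
R3 ← R3 − 71/135·R2.
R4 ← R4 + 83/30·R2.
R3 ← R3 / (12841/2190).
R1 ← R1 − 403/219·R3.
R2 ← R2 − 39/73·R3.
R4 ← R4 − 305/73·R3.
R4 ← R4 / (-608686/64205).
R1 ← R1 + 38214/12841·R4.
R2 ← R2 + 30563/12841·R4.
R3 ← R3 − 10124/12841·R4.
Reading off the reduced rows gives x_1 = 6, x_2 = 0, x_3 = -3, x_4 = 0.

x_1 = 6, x_2 = 0, x_3 = -3, x_4 = 0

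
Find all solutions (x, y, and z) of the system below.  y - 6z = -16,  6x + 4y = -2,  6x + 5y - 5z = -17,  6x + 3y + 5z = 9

no solution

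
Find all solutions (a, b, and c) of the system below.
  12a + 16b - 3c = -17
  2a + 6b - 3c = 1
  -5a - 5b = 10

no solution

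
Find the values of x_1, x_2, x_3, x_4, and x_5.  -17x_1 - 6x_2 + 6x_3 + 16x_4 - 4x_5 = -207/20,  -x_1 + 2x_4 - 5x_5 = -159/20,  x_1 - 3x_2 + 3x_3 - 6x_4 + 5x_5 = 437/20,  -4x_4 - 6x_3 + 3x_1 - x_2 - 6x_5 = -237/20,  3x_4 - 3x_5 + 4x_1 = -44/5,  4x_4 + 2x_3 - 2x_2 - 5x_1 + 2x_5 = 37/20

x_1 = -1/4, x_2 = -1/2, x_3 = 2, x_4 = -8/5, x_5 = 1

Row-reduce the augmented matrix:
R1 ← R1 / (-17).
R2 ← R2 + 1·R1.
R3 ← R3 − 1·R1.
R4 ← R4 − 3·R1.
R5 ← R5 − 4·R1.
R6 ← R6 + 5·R1.
R2 ← R2 / (6/17).
R1 ← R1 − 6/17·R2.
R3 ← R3 + 57/17·R2.
R4 ← R4 + 35/17·R2.
R5 ← R5 + 24/17·R2.
R6 ← R6 + 4/17·R2.
Swap R3 and R4.
R3 ← R3 / (-7).
R2 ← R2 + 1·R3.
R4 ← R4 / (5).
R1 ← R1 + 2·R4.
R2 ← R2 − 16/7·R4.
R3 ← R3 + 5/7·R4.
R5 ← R5 − 11·R4.
R5 ← R5 / (661/10).
R1 ← R1 + 56/5·R5.
R2 ← R2 − 348/35·R5.
R3 ← R3 + 6/7·R5.
R4 ← R4 + 81/10·R5.
R6 reduces to 0 = 0, so the extra equation is consistent.
Reading off the reduced rows gives x_1 = -1/4, x_2 = -1/2, x_3 = 2, x_4 = -8/5, x_5 = 1.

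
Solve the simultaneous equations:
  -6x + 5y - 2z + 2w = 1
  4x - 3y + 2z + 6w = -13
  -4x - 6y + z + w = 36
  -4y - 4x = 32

Row-reduce the augmented matrix:
R1 ← R1 / (-6).
R2 ← R2 − 4·R1.
R3 ← R3 + 4·R1.
R4 ← R4 + 4·R1.
R2 ← R2 / (1/3).
R1 ← R1 + 5/6·R2.
R3 ← R3 + 28/3·R2.
R4 ← R4 + 22/3·R2.
R3 ← R3 / (21).
R1 ← R1 − 2·R3.
R2 ← R2 − 2·R3.
R4 ← R4 − 16·R3.
R4 ← R4 / (80/21).
R1 ← R1 + 32/21·R4.
R2 ← R2 − 52/21·R4.
R3 ← R3 − 205/21·R4.
Reading off the reduced rows gives x = -3, y = -5, z = -5, w = -1.

x = -3, y = -5, z = -5, w = -1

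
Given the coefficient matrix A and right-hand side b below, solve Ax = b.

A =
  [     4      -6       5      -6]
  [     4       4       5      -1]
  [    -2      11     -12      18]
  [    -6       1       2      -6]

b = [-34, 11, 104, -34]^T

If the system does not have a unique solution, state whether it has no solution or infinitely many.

Row-reduce:
R1 ← R1 / (4).
R2 ← R2 − 4·R1.
R3 ← R3 + 2·R1.
R4 ← R4 + 6·R1.
R2 ← R2 / (10).
R1 ← R1 + 3/2·R2.
R3 ← R3 − 8·R2.
R4 ← R4 + 8·R2.
R3 ← R3 / (-19/2).
R1 ← R1 − 5/4·R3.
R4 ← R4 − 19/2·R3.
Row 4 reduces to 0 = 2, a contradiction. The system is inconsistent.

no solution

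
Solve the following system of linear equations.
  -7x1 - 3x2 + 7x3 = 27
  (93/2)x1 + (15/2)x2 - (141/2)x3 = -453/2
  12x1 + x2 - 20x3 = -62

Row-reduce:
R1 ← R1 / (-7).
R2 ← R2 − 93/2·R1.
R3 ← R3 − 12·R1.
R2 ← R2 / (-87/7).
R1 ← R1 − 3/7·R2.
R3 ← R3 + 29/7·R2.
Rank is 2 with 3 unknowns, leaving x3 free.

infinitely many solutions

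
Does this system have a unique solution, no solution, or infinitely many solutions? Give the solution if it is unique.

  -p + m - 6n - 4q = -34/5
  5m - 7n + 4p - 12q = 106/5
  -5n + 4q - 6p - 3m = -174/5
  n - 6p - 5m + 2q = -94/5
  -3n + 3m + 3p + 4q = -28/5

Row-reduce the augmented matrix:
R2 ← R2 − 5·R1.
R3 ← R3 + 3·R1.
R4 ← R4 + 5·R1.
R5 ← R5 − 3·R1.
R2 ← R2 / (23).
R1 ← R1 + 6·R2.
R3 ← R3 + 23·R2.
R4 ← R4 + 29·R2.
R5 ← R5 − 15·R2.
Swap R3 and R4.
R3 ← R3 / (8/23).
R1 ← R1 − 31/23·R3.
R2 ← R2 − 9/23·R3.
R5 ← R5 − 3/23·R3.
Swap R4 and R5.
R4 ← R4 / (55/4).
R1 ← R1 − 115/4·R4.
R2 ← R2 − 37/4·R4.
R3 ← R3 + 91/4·R4.
R5 reduces to 0 = 0, so the extra equation is consistent.
Reading off the reduced rows gives m = 0, n = 2, p = 14/5, q = -2.

m = 0, n = 2, p = 14/5, q = -2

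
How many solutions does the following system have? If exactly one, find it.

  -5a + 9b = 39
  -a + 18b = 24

a = -6, b = 1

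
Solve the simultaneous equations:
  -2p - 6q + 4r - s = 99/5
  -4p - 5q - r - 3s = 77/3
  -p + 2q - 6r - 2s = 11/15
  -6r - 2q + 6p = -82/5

Row-reduce the augmented matrix:
R1 ← R1 / (-2).
R2 ← R2 + 4·R1.
R3 ← R3 + 1·R1.
R4 ← R4 − 6·R1.
R2 ← R2 / (7).
R1 ← R1 − 3·R2.
R3 ← R3 − 5·R2.
R4 ← R4 + 20·R2.
R3 ← R3 / (-11/7).
R1 ← R1 − 13/7·R3.
R2 ← R2 + 9/7·R3.
R4 ← R4 + 138/7·R3.
R4 ← R4 / (4).
R2 ← R2 − 1/2·R4.
R3 ← R3 − 1/2·R4.
Reading off the reduced rows gives p = -3, q = -9/5, r = 1/3, s = -5/3.

p = -3, q = -9/5, r = 1/3, s = -5/3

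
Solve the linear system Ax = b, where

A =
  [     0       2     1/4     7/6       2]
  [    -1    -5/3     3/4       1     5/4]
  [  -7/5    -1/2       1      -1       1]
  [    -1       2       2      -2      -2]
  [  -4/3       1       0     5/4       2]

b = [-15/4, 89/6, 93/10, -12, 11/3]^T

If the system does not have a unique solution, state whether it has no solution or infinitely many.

x_1 = -2, x_2 = -5, x_3 = 1, x_4 = 0, x_5 = 3

Row-reduce the augmented matrix:
Swap R1 and R2.
R1 ← R1 / (-1).
R3 ← R3 + 7/5·R1.
R4 ← R4 + 1·R1.
R5 ← R5 + 4/3·R1.
R2 ← R2 / (2).
R1 ← R1 − 5/3·R2.
R3 ← R3 − 11/6·R2.
R4 ← R4 − 11/3·R2.
R5 ← R5 − 29/9·R2.
R3 ← R3 / (-67/240).
R1 ← R1 + 23/24·R3.
R2 ← R2 − 1/8·R3.
R4 ← R4 − 19/24·R3.
R5 ← R5 + 101/72·R3.
R4 ← R4 / (-2007/134).
R1 ← R1 − 3995/402·R4.
R2 ← R2 + 65/67·R4.
R3 ← R3 − 2498/201·R4.
R5 ← R5 − 37315/2412·R4.
R5 ← R5 / (-667501/144504).
R1 ← R1 + 21065/6021·R5.
R2 ← R2 − 1537/2007·R5.
R3 ← R3 + 15439/6021·R5.
R4 ← R4 − 3817/4014·R5.
Reading off the reduced rows gives x_1 = -2, x_2 = -5, x_3 = 1, x_4 = 0, x_5 = 3.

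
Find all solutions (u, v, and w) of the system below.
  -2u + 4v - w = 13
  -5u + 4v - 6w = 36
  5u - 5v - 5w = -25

u = -6, v = 0, w = -1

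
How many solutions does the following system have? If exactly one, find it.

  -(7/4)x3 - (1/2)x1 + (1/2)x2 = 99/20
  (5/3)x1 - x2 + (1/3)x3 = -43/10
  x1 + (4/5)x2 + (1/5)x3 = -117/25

x1 = -3, x2 = -3/2, x3 = -12/5

Row-reduce the augmented matrix:
R1 ← R1 / (-1/2).
R2 ← R2 − 5/3·R1.
R3 ← R3 − 1·R1.
R2 ← R2 / (2/3).
R1 ← R1 + 1·R2.
R3 ← R3 − 9/5·R2.
R3 ← R3 / (231/20).
R1 ← R1 + 19/4·R3.
R2 ← R2 + 33/4·R3.
Reading off the reduced rows gives x1 = -3, x2 = -3/2, x3 = -12/5.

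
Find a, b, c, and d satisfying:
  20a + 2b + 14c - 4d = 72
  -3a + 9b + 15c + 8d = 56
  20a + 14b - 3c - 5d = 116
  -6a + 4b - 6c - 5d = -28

Row-reduce the augmented matrix:
R1 ← R1 / (20).
R2 ← R2 + 3·R1.
R3 ← R3 − 20·R1.
R4 ← R4 + 6·R1.
R2 ← R2 / (93/10).
R1 ← R1 − 1/10·R2.
R3 ← R3 − 12·R2.
R4 ← R4 − 23/5·R2.
R3 ← R3 / (-1211/31).
R1 ← R1 − 16/31·R3.
R2 ← R2 − 57/31·R3.
R4 ← R4 + 318/31·R3.
R4 ← R4 / (-25759/3633).
R1 ← R1 + 1522/3633·R4.
R2 ← R2 − 1087/3633·R4.
R3 ← R3 − 327/1211·R4.
Reading off the reduced rows gives a = 4, b = 4, c = 0, d = 4.

a = 4, b = 4, c = 0, d = 4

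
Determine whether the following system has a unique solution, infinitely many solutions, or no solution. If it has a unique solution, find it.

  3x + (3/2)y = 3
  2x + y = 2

infinitely many solutions

Row-reduce:
R1 ← R1 / (3).
R2 ← R2 − 2·R1.
Rank is 1 with 2 unknowns, leaving y free.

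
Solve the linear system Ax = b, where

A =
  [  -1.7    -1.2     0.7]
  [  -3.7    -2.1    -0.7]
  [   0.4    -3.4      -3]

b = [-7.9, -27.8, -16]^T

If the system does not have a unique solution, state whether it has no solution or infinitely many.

x_1 = 6, x_2 = 1, x_3 = 5

Row-reduce the augmented matrix:
R1 ← R1 / (-17/10).
R2 ← R2 + 37/10·R1.
R3 ← R3 − 2/5·R1.
R2 ← R2 / (87/170).
R1 ← R1 − 12/17·R2.
R3 ← R3 + 313/85·R2.
R3 ← R3 / (-2731/145).
R1 ← R1 − 77/29·R3.
R2 ← R2 + 126/29·R3.
Reading off the reduced rows gives x_1 = 6, x_2 = 1, x_3 = 5.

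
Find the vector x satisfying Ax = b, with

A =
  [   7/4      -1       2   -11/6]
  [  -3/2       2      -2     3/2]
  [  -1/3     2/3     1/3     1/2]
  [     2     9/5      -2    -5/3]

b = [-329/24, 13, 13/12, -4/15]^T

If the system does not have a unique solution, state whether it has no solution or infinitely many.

Row-reduce the augmented matrix:
R1 ← R1 / (7/4).
R2 ← R2 + 3/2·R1.
R3 ← R3 + 1/3·R1.
R4 ← R4 − 2·R1.
R2 ← R2 / (8/7).
R1 ← R1 + 4/7·R2.
R3 ← R3 − 10/21·R2.
R4 ← R4 − 103/35·R2.
R3 ← R3 / (5/6).
R1 ← R1 − 1·R3.
R2 ← R2 + 1/4·R3.
R4 ← R4 + 71/20·R3.
R4 ← R4 / (829/600).
R1 ← R1 + 13/10·R4.
R2 ← R2 + 1/120·R4.
R3 ← R3 − 13/60·R4.
Reading off the reduced rows gives x_1 = -3/2, x_2 = 1/2, x_3 = -3, x_4 = 5/2.

x_1 = -3/2, x_2 = 1/2, x_3 = -3, x_4 = 5/2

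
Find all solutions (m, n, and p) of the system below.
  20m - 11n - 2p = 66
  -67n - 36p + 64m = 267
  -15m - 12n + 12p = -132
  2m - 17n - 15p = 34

Row-reduce:
R1 ← R1 / (20).
R2 ← R2 − 64·R1.
R3 ← R3 + 15·R1.
R4 ← R4 − 2·R1.
R2 ← R2 / (-159/5).
R1 ← R1 + 11/20·R2.
R3 ← R3 + 81/4·R2.
R4 ← R4 + 159/10·R2.
R3 ← R3 / (3111/106).
R1 ← R1 − 131/318·R3.
R2 ← R2 − 148/159·R3.
Row 4 reduces to 0 = -1/2, a contradiction. The system is inconsistent.

no solution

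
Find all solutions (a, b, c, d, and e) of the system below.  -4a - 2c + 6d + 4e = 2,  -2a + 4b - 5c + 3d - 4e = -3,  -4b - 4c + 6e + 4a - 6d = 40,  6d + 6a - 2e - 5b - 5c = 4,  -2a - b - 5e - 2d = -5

Row-reduce the augmented matrix:
R1 ← R1 / (-4).
R2 ← R2 + 2·R1.
R3 ← R3 − 4·R1.
R4 ← R4 − 6·R1.
R5 ← R5 + 2·R1.
R2 ← R2 / (4).
R3 ← R3 + 4·R2.
R4 ← R4 + 5·R2.
R5 ← R5 + 1·R2.
R3 ← R3 / (-10).
R1 ← R1 − 1/2·R3.
R2 ← R2 + 1·R3.
R4 ← R4 + 13·R3.
R4 ← R4 / (15).
R1 ← R1 + 3/2·R4.
R5 ← R5 + 5·R4.
R5 ← R5 / (-57/5).
R1 ← R1 + 167/100·R5.
R2 ← R2 + 19/10·R5.
R3 ← R3 + 2/5·R5.
R4 ← R4 + 29/50·R5.
Reading off the reduced rows gives a = 0, b = -1, c = -3, d = -2, e = 2.

a = 0, b = -1, c = -3, d = -2, e = 2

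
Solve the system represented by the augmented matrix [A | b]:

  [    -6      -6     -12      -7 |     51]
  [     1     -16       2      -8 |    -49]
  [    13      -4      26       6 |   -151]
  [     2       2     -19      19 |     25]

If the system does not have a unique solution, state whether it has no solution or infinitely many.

infinitely many solutions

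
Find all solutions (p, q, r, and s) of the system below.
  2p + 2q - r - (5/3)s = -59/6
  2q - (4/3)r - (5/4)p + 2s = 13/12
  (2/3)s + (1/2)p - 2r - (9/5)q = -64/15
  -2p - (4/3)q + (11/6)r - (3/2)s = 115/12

p = -3, q = -1/2, r = 2, s = 1/2

Row-reduce the augmented matrix:
R1 ← R1 / (2).
R2 ← R2 + 5/4·R1.
R3 ← R3 − 1/2·R1.
R4 ← R4 + 2·R1.
R2 ← R2 / (13/4).
R1 ← R1 − 1·R2.
R3 ← R3 + 23/10·R2.
R4 ← R4 − 2/3·R2.
R3 ← R3 / (-1223/390).
R1 ← R1 − 4/39·R3.
R2 ← R2 + 47/78·R3.
R4 ← R4 − 289/234·R3.
R4 ← R4 / (-29383/11007).
R1 ← R1 + 3928/3669·R4.
R2 ← R2 + 160/3669·R4.
R3 ← R3 + 687/1223·R4.
Reading off the reduced rows gives p = -3, q = -1/2, r = 2, s = 1/2.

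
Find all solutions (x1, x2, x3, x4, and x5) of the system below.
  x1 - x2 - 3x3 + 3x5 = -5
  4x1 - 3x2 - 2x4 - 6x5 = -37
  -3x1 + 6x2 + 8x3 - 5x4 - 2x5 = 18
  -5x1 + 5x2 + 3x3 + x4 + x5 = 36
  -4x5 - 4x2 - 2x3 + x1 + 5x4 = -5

Row-reduce:
R2 ← R2 − 4·R1.
R3 ← R3 + 3·R1.
R4 ← R4 + 5·R1.
R5 ← R5 − 1·R1.
R1 ← R1 + 1·R2.
R3 ← R3 − 3·R2.
R5 ← R5 + 3·R2.
R3 ← R3 / (-37).
R1 ← R1 − 9·R3.
R2 ← R2 − 12·R3.
R4 ← R4 + 12·R3.
R5 ← R5 − 37·R3.
R4 ← R4 / (25/37).
R1 ← R1 + 65/37·R4.
R2 ← R2 + 62/37·R4.
R3 ← R3 + 1/37·R4.
Row 5 reduces to 0 = 3, a contradiction. The system is inconsistent.

no solution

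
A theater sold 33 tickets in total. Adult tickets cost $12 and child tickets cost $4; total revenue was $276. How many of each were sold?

Let a = adult tickets, c = child tickets.
  a + c = 33
  12a + 4c = 276
Row-reduce the augmented matrix:
R2 ← R2 − 12·R1.
R2 ← R2 / (-8).
R1 ← R1 − 1·R2.
Reading off the reduced rows gives a = 18, c = 15.

adult tickets: 18, child tickets: 15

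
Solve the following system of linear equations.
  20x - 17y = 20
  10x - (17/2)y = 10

Row-reduce:
R1 ← R1 / (20).
R2 ← R2 − 10·R1.
Rank is 1 with 2 unknowns, leaving y free.

infinitely many solutions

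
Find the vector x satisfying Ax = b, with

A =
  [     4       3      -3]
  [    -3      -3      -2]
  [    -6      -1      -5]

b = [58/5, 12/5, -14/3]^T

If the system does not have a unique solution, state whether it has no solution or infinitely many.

Row-reduce the augmented matrix:
R1 ← R1 / (4).
R2 ← R2 + 3·R1.
R3 ← R3 + 6·R1.
R2 ← R2 / (-3/4).
R1 ← R1 − 3/4·R2.
R3 ← R3 − 7/2·R2.
R3 ← R3 / (-88/3).
R1 ← R1 + 5·R3.
R2 ← R2 − 17/3·R3.
Reading off the reduced rows gives x_1 = 3, x_2 = -7/3, x_3 = -11/5.

x_1 = 3, x_2 = -7/3, x_3 = -11/5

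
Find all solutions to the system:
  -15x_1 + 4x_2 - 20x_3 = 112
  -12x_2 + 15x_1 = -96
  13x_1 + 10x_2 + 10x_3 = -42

x_1 = -4, x_2 = 3, x_3 = -2

Row-reduce the augmented matrix:
R1 ← R1 / (-15).
R2 ← R2 − 15·R1.
R3 ← R3 − 13·R1.
R2 ← R2 / (-8).
R1 ← R1 + 4/15·R2.
R3 ← R3 − 202/15·R2.
R3 ← R3 / (-41).
R1 ← R1 − 2·R3.
R2 ← R2 − 5/2·R3.
Reading off the reduced rows gives x_1 = -4, x_2 = 3, x_3 = -2.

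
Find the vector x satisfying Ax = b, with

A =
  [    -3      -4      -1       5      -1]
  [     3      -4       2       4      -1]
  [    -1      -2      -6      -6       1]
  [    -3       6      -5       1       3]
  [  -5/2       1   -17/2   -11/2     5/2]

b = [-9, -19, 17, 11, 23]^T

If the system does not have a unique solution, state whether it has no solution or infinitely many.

Row-reduce:
R1 ← R1 / (-3).
R2 ← R2 − 3·R1.
R3 ← R3 + 1·R1.
R4 ← R4 + 3·R1.
R5 ← R5 + 5/2·R1.
R2 ← R2 / (-8).
R1 ← R1 − 4/3·R2.
R3 ← R3 + 2/3·R2.
R4 ← R4 − 10·R2.
R5 ← R5 − 13/3·R2.
R3 ← R3 / (-23/4).
R1 ← R1 − 1/2·R3.
R2 ← R2 + 1/8·R3.
R4 ← R4 + 11/4·R3.
R5 ← R5 + 57/8·R3.
R4 ← R4 / (778/69).
R1 ← R1 + 62/69·R4.
R2 ← R2 + 65/69·R4.
R3 ← R3 − 101/69·R4.
R5 ← R5 − 389/69·R4.
Row 5 reduces to 0 = 1/2, a contradiction. The system is inconsistent.

no solution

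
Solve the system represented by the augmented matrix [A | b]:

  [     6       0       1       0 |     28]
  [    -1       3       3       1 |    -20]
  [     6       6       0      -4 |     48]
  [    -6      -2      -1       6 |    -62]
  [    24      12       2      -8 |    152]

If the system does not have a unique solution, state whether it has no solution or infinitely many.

x_1 = 5, x_2 = -1, x_3 = -2, x_4 = -6

Row-reduce the augmented matrix:
R1 ← R1 / (6).
R2 ← R2 + 1·R1.
R3 ← R3 − 6·R1.
R4 ← R4 + 6·R1.
R5 ← R5 − 24·R1.
R2 ← R2 / (3).
R3 ← R3 − 6·R2.
R4 ← R4 + 2·R2.
R5 ← R5 − 12·R2.
R3 ← R3 / (-22/3).
R1 ← R1 − 1/6·R3.
R2 ← R2 − 19/18·R3.
R4 ← R4 − 19/9·R3.
R5 ← R5 + 44/3·R3.
R4 ← R4 / (163/33).
R1 ← R1 + 3/22·R4.
R2 ← R2 + 35/66·R4.
R3 ← R3 − 9/11·R4.
R5 reduces to 0 = 0, so the extra equation is consistent.
Reading off the reduced rows gives x_1 = 5, x_2 = -1, x_3 = -2, x_4 = -6.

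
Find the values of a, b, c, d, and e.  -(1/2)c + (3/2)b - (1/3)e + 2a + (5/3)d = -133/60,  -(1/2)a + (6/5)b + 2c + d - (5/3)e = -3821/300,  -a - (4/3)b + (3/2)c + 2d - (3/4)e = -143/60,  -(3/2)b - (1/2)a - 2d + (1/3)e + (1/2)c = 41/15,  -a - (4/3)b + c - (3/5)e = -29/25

Row-reduce the augmented matrix:
R1 ← R1 / (2).
R2 ← R2 + 1/2·R1.
R3 ← R3 + 1·R1.
R4 ← R4 + 1/2·R1.
R5 ← R5 + 1·R1.
R2 ← R2 / (63/40).
R1 ← R1 − 3/4·R2.
R3 ← R3 + 7/12·R2.
R4 ← R4 + 9/8·R2.
R5 ← R5 + 7/12·R2.
R3 ← R3 / (35/18).
R1 ← R1 + 8/7·R3.
R2 ← R2 − 25/21·R3.
R4 ← R4 − 12/7·R3.
R5 ← R5 − 13/9·R3.
R4 ← R4 / (-2596/735).
R1 ← R1 − 4702/2205·R4.
R2 ← R2 + 170/147·R4.
R3 ← R3 − 544/315·R4.
R5 ← R5 + 358/315·R4.
R5 ← R5 / (-3646/9735).
R1 ← R1 + 31/1298·R5.
R2 ← R2 + 180/649·R5.
R3 ← R3 + 2411/3894·R5.
R4 ← R4 + 279/2596·R5.
Reading off the reduced rows gives a = 2/5, b = -13/5, c = -8/3, d = 1/4, e = 13/5.

a = 2/5, b = -13/5, c = -8/3, d = 1/4, e = 13/5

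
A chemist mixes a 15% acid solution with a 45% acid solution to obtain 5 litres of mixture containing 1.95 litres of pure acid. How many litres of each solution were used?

litres of solution A: 1, litres of solution B: 4

Let a = litres of solution A, b = litres of solution B.
  a + b = 5
  (3/20)a + (9/20)b = 39/20
Row-reduce the augmented matrix:
R2 ← R2 − 3/20·R1.
R2 ← R2 / (3/10).
R1 ← R1 − 1·R2.
Reading off the reduced rows gives a = 1, b = 4.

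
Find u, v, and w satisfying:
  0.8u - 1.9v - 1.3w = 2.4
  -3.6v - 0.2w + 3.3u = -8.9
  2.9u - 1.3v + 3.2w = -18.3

u = -5, v = -2, w = -2

Row-reduce the augmented matrix:
R1 ← R1 / (4/5).
R2 ← R2 − 33/10·R1.
R3 ← R3 − 29/10·R1.
R2 ← R2 / (339/80).
R1 ← R1 + 19/8·R2.
R3 ← R3 − 447/80·R2.
R3 ← R3 / (1249/1130).
R1 ← R1 − 430/339·R3.
R2 ← R2 − 413/339·R3.
Reading off the reduced rows gives u = -5, v = -2, w = -2.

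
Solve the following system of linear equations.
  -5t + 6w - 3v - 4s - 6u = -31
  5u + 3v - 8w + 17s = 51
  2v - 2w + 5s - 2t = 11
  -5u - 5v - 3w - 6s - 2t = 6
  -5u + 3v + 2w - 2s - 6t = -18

Row-reduce:
R1 ← R1 / (-6).
R2 ← R2 − 5·R1.
R4 ← R4 + 5·R1.
R5 ← R5 + 5·R1.
R2 ← R2 / (1/2).
R1 ← R1 − 1/2·R2.
R3 ← R3 − 2·R2.
R4 ← R4 + 5/2·R2.
R5 ← R5 − 11/2·R2.
R3 ← R3 / (10).
R1 ← R1 − 2·R3.
R2 ← R2 + 6·R3.
R4 ← R4 + 23·R3.
R5 ← R5 − 30·R3.
R4 ← R4 / (-1457/30).
R1 ← R1 + 46/15·R4.
R2 ← R2 + 37/15·R4.
R3 ← R3 + 149/30·R4.
Rank is 4 with 5 unknowns, leaving t free.

infinitely many solutions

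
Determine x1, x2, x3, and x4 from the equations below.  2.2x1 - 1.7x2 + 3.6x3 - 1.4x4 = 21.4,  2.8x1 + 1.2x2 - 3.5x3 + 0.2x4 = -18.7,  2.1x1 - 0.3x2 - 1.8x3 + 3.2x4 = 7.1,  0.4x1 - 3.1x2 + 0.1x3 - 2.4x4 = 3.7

x1 = 1, x2 = -4, x3 = 5, x4 = 4

Row-reduce the augmented matrix:
R1 ← R1 / (11/5).
R2 ← R2 − 14/5·R1.
R3 ← R3 − 21/10·R1.
R4 ← R4 − 2/5·R1.
R2 ← R2 / (37/11).
R1 ← R1 + 17/22·R2.
R3 ← R3 − 291/220·R2.
R4 ← R4 + 307/110·R2.
R3 ← R3 / (-15231/7400).
R1 ← R1 + 163/740·R3.
R2 ← R2 + 889/370·R3.
R4 ← R4 + 26863/3700·R3.
R4 ← R4 / (-209482/15231).
R1 ← R1 + 8882/15231·R4.
R2 ← R2 + 57826/15231·R4.
R3 ← R3 + 27802/15231·R4.
Reading off the reduced rows gives x1 = 1, x2 = -4, x3 = 5, x4 = 4.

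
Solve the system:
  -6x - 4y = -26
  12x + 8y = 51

Row-reduce:
R1 ← R1 / (-6).
R2 ← R2 − 12·R1.
Row 2 reduces to 0 = -1, a contradiction. The system is inconsistent.

no solution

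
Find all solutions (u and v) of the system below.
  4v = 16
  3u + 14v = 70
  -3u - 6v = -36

no solution

Row-reduce:
Swap R1 and R2.
R1 ← R1 / (3).
R3 ← R3 + 3·R1.
R2 ← R2 / (4).
R1 ← R1 − 14/3·R2.
R3 ← R3 − 8·R2.
Row 3 reduces to 0 = 2, a contradiction. The system is inconsistent.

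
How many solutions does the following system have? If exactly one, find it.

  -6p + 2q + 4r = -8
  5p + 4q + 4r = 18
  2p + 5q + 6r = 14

infinitely many solutions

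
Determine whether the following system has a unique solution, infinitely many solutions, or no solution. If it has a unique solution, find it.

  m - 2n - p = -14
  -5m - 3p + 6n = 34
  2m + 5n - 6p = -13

Row-reduce the augmented matrix:
R2 ← R2 + 5·R1.
R3 ← R3 − 2·R1.
R2 ← R2 / (-4).
R1 ← R1 + 2·R2.
R3 ← R3 − 9·R2.
R3 ← R3 / (-22).
R1 ← R1 − 3·R3.
R2 ← R2 − 2·R3.
Reading off the reduced rows gives m = -5, n = 3, p = 3.

m = -5, n = 3, p = 3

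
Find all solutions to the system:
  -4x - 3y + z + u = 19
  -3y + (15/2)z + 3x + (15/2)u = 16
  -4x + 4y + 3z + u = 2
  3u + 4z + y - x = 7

Row-reduce:
R1 ← R1 / (-4).
R2 ← R2 − 3·R1.
R3 ← R3 + 4·R1.
R4 ← R4 + 1·R1.
R2 ← R2 / (-21/4).
R1 ← R1 − 3/4·R2.
R3 ← R3 − 7·R2.
R4 ← R4 − 7/4·R2.
R3 ← R3 / (13).
R1 ← R1 − 13/14·R3.
R2 ← R2 + 11/7·R3.
R4 ← R4 − 13/2·R3.
Row 4 reduces to 0 = 2/3, a contradiction. The system is inconsistent.

no solution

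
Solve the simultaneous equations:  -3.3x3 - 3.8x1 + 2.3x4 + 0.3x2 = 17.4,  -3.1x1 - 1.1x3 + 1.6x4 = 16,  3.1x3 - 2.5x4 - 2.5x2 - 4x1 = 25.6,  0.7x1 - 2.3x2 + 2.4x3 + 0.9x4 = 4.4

x1 = -5, x2 = -2, x3 = 1, x4 = 1

Row-reduce the augmented matrix:
R1 ← R1 / (-19/5).
R2 ← R2 + 31/10·R1.
R3 ← R3 + 4·R1.
R4 ← R4 − 7/10·R1.
R2 ← R2 / (-93/380).
R1 ← R1 + 3/38·R2.
R3 ← R3 + 107/38·R2.
R4 ← R4 + 853/380·R2.
R3 ← R3 / (-5461/465).
R1 ← R1 − 11/31·R3.
R2 ← R2 + 605/93·R3.
R4 ← R4 + 5957/465·R3.
R4 ← R4 / (157228/27305).
R1 ← R1 + 3106/5461·R4.
R2 ← R2 − 11435/5461·R4.
R3 ← R3 − 810/5461·R4.
Reading off the reduced rows gives x1 = -5, x2 = -2, x3 = 1, x4 = 1.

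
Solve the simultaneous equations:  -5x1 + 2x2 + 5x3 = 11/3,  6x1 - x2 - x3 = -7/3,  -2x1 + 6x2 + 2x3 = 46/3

Row-reduce the augmented matrix:
R1 ← R1 / (-5).
R2 ← R2 − 6·R1.
R3 ← R3 + 2·R1.
R2 ← R2 / (7/5).
R1 ← R1 + 2/5·R2.
R3 ← R3 − 26/5·R2.
R3 ← R3 / (-130/7).
R1 ← R1 − 3/7·R3.
R2 ← R2 − 25/7·R3.
Reading off the reduced rows gives x1 = 0, x2 = 8/3, x3 = -1/3.

x1 = 0, x2 = 8/3, x3 = -1/3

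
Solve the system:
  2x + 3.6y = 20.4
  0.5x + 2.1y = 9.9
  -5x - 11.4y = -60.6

x = 3, y = 4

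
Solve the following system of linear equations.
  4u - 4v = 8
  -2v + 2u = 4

Row-reduce:
R1 ← R1 / (4).
R2 ← R2 − 2·R1.
Rank is 1 with 2 unknowns, leaving v free.

infinitely many solutions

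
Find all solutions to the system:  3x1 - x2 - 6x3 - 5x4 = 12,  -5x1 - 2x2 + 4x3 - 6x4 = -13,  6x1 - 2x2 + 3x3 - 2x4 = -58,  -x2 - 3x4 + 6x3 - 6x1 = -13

x1 = -5, x2 = 4, x3 = -6, x4 = 1

Row-reduce the augmented matrix:
R1 ← R1 / (3).
R2 ← R2 + 5·R1.
R3 ← R3 − 6·R1.
R4 ← R4 + 6·R1.
R2 ← R2 / (-11/3).
R1 ← R1 + 1/3·R2.
R4 ← R4 + 3·R2.
R3 ← R3 / (15).
R1 ← R1 + 16/11·R3.
R2 ← R2 − 18/11·R3.
R4 ← R4 + 12/11·R3.
R4 ← R4 / (-38/55).
R1 ← R1 − 68/165·R4.
R2 ← R2 − 167/55·R4.
R3 ← R3 − 8/15·R4.
Reading off the reduced rows gives x1 = -5, x2 = 4, x3 = -6, x4 = 1.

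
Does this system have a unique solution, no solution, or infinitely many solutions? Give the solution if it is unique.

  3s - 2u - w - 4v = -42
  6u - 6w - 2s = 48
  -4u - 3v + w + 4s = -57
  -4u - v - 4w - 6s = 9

Row-reduce the augmented matrix:
R1 ← R1 / (-2).
R2 ← R2 − 6·R1.
R3 ← R3 + 4·R1.
R4 ← R4 + 4·R1.
R2 ← R2 / (-12).
R1 ← R1 − 2·R2.
R3 ← R3 − 5·R2.
R4 ← R4 − 7·R2.
R3 ← R3 / (-3/4).
R1 ← R1 + 1·R3.
R2 ← R2 − 3/4·R3.
R4 ← R4 + 29/4·R3.
R4 ← R4 / (-151/9).
R1 ← R1 + 14/9·R4.
R2 ← R2 − 1/3·R4.
R3 ← R3 + 11/9·R4.
Reading off the reduced rows gives u = 6, v = 3, w = 0, s = -6.

u = 6, v = 3, w = 0, s = -6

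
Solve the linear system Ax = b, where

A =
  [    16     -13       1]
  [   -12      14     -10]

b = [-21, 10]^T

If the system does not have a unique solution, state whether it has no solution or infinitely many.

infinitely many solutions

Row-reduce:
R1 ← R1 / (16).
R2 ← R2 + 12·R1.
R2 ← R2 / (17/4).
R1 ← R1 + 13/16·R2.
Rank is 2 with 3 unknowns, leaving x_3 free.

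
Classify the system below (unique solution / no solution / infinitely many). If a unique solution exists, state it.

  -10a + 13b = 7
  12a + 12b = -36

a = -2, b = -1

Row-reduce the augmented matrix:
R1 ← R1 / (-10).
R2 ← R2 − 12·R1.
R2 ← R2 / (138/5).
R1 ← R1 + 13/10·R2.
Reading off the reduced rows gives a = -2, b = -1.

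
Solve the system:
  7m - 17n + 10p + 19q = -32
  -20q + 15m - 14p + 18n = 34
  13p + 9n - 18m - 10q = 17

infinitely many solutions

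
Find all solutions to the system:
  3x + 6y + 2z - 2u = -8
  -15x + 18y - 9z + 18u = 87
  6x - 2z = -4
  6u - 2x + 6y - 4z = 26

no solution

Row-reduce:
R1 ← R1 / (3).
R2 ← R2 + 15·R1.
R3 ← R3 − 6·R1.
R4 ← R4 + 2·R1.
R2 ← R2 / (48).
R1 ← R1 − 2·R2.
R3 ← R3 + 12·R2.
R4 ← R4 − 10·R2.
R3 ← R3 / (-23/4).
R1 ← R1 − 5/8·R3.
R2 ← R2 − 1/48·R3.
R4 ← R4 + 23/8·R3.
Row 4 reduces to 0 = -1, a contradiction. The system is inconsistent.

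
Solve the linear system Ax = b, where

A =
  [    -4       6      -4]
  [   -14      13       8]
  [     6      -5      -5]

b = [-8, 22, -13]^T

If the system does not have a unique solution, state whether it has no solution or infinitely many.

infinitely many solutions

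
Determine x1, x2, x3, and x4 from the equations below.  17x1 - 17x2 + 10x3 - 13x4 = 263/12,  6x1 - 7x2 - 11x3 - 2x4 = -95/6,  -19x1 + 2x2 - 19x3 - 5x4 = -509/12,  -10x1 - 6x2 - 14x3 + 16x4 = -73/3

x1 = 1/2, x2 = 0, x3 = 5/3, x4 = 1/4

Row-reduce the augmented matrix:
R1 ← R1 / (17).
R2 ← R2 − 6·R1.
R3 ← R3 + 19·R1.
R4 ← R4 + 10·R1.
R2 ← R2 / (-1).
R1 ← R1 + 1·R2.
R3 ← R3 + 17·R2.
R4 ← R4 + 16·R2.
R3 ← R3 / (4066/17).
R1 ← R1 − 257/17·R3.
R2 ← R2 − 247/17·R3.
R4 ← R4 − 3814/17·R3.
R4 ← R4 / (53942/2033).
R1 ← R1 − 1347/2033·R4.
R2 ← R2 − 136/107·R4.
R3 ← R3 + 540/2033·R4.
Reading off the reduced rows gives x1 = 1/2, x2 = 0, x3 = 5/3, x4 = 1/4.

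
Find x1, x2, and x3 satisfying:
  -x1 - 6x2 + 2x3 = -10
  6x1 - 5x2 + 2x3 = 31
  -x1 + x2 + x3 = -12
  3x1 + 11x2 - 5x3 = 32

x1 = 6, x2 = -1, x3 = -5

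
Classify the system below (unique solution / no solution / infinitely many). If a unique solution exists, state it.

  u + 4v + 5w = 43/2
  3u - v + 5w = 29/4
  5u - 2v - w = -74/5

Row-reduce the augmented matrix:
R2 ← R2 − 3·R1.
R3 ← R3 − 5·R1.
R2 ← R2 / (-13).
R1 ← R1 − 4·R2.
R3 ← R3 + 22·R2.
R3 ← R3 / (-118/13).
R1 ← R1 − 25/13·R3.
R2 ← R2 − 10/13·R3.
Reading off the reduced rows gives u = -3/2, v = 9/4, w = 14/5.

u = -3/2, v = 9/4, w = 14/5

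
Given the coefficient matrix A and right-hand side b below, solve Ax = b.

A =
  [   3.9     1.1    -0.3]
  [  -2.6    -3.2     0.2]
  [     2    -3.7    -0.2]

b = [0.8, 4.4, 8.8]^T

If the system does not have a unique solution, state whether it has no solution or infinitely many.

Row-reduce the augmented matrix:
R1 ← R1 / (39/10).
R2 ← R2 + 13/5·R1.
R3 ← R3 − 2·R1.
R2 ← R2 / (-37/15).
R1 ← R1 − 11/39·R2.
R3 ← R3 + 1663/390·R2.
R3 ← R3 / (-3/65).
R1 ← R1 + 1/13·R3.
Reading off the reduced rows gives x_1 = 1, x_2 = -2, x_3 = 3.

x_1 = 1, x_2 = -2, x_3 = 3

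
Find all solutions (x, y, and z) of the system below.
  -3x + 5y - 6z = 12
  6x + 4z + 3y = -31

Row-reduce:
R1 ← R1 / (-3).
R2 ← R2 − 6·R1.
R2 ← R2 / (13).
R1 ← R1 + 5/3·R2.
Rank is 2 with 3 unknowns, leaving z free.

infinitely many solutions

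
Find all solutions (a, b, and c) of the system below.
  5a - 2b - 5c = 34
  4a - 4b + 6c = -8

infinitely many solutions

Row-reduce:
R1 ← R1 / (5).
R2 ← R2 − 4·R1.
R2 ← R2 / (-12/5).
R1 ← R1 + 2/5·R2.
Rank is 2 with 3 unknowns, leaving c free.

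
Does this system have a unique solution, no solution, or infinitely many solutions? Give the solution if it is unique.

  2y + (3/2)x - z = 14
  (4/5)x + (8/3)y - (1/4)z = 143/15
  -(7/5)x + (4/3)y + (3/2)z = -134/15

infinitely many solutions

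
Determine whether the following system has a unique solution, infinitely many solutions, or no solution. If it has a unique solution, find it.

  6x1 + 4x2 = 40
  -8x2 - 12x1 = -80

Row-reduce:
R1 ← R1 / (6).
R2 ← R2 + 12·R1.
Rank is 1 with 2 unknowns, leaving x2 free.

infinitely many solutions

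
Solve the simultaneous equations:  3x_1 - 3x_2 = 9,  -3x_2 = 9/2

x_1 = 3/2, x_2 = -3/2

Row-reduce the augmented matrix:
R1 ← R1 / (3).
R2 ← R2 / (-3).
R1 ← R1 + 1·R2.
Reading off the reduced rows gives x_1 = 3/2, x_2 = -3/2.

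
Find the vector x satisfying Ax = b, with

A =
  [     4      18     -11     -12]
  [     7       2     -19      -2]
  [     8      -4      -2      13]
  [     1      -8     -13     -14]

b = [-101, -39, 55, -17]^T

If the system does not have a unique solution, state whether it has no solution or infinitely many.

Row-reduce the augmented matrix:
R1 ← R1 / (4).
R2 ← R2 − 7·R1.
R3 ← R3 − 8·R1.
R4 ← R4 − 1·R1.
R2 ← R2 / (-59/2).
R1 ← R1 − 9/2·R2.
R3 ← R3 + 40·R2.
R4 ← R4 + 25/2·R2.
R3 ← R3 / (1160/59).
R1 ← R1 + 160/59·R3.
R2 ← R2 + 1/118·R3.
R4 ← R4 + 611/59·R3.
R4 ← R4 / (-15233/1160).
R1 ← R1 − 42/29·R4.
R2 ← R2 + 1483/2320·R4.
R3 ← R3 − 663/1160·R4.
Reading off the reduced rows gives x_1 = 4, x_2 = -4, x_3 = 3, x_4 = 1.

x_1 = 4, x_2 = -4, x_3 = 3, x_4 = 1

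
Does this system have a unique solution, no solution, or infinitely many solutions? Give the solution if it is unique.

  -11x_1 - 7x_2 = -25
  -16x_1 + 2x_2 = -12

Row-reduce the augmented matrix:
R1 ← R1 / (-11).
R2 ← R2 + 16·R1.
R2 ← R2 / (134/11).
R1 ← R1 − 7/11·R2.
Reading off the reduced rows gives x_1 = 1, x_2 = 2.

x_1 = 1, x_2 = 2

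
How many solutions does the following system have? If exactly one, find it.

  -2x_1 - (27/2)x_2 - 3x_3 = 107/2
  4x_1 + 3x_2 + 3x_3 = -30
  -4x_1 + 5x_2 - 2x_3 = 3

Row-reduce:
R1 ← R1 / (-2).
R2 ← R2 − 4·R1.
R3 ← R3 + 4·R1.
R2 ← R2 / (-24).
R1 ← R1 − 27/4·R2.
R3 ← R3 − 32·R2.
Row 3 reduces to 0 = -4/3, a contradiction. The system is inconsistent.

no solution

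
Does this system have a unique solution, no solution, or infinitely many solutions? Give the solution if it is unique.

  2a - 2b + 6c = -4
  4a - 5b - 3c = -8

Row-reduce:
R1 ← R1 / (2).
R2 ← R2 − 4·R1.
R2 ← R2 / (-1).
R1 ← R1 + 1·R2.
Rank is 2 with 3 unknowns, leaving c free.

infinitely many solutions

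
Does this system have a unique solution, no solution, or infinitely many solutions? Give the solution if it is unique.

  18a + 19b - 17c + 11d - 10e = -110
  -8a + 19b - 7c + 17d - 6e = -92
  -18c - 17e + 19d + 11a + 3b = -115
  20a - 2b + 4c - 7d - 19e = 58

infinitely many solutions

Row-reduce:
R1 ← R1 / (18).
R2 ← R2 + 8·R1.
R3 ← R3 − 11·R1.
R4 ← R4 − 20·R1.
R2 ← R2 / (247/9).
R1 ← R1 − 19/18·R2.
R3 ← R3 + 155/18·R2.
R4 ← R4 + 208/9·R2.
R3 ← R3 / (-3008/247).
R1 ← R1 + 5/13·R3.
R2 ← R2 + 131/247·R3.
R4 ← R4 − 202/19·R3.
R4 ← R4 / (23951/1504).
R1 ← R1 + 2513/3008·R4.
R2 ← R2 + 109/3008·R4.
R3 ← R3 + 4729/3008·R4.
Rank is 4 with 5 unknowns, leaving e free.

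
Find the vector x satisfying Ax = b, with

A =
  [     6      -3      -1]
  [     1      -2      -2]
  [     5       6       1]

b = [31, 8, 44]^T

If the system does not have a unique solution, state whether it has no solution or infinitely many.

Row-reduce the augmented matrix:
R1 ← R1 / (6).
R2 ← R2 − 1·R1.
R3 ← R3 − 5·R1.
R2 ← R2 / (-3/2).
R1 ← R1 + 1/2·R2.
R3 ← R3 − 17/2·R2.
R3 ← R3 / (-77/9).
R1 ← R1 − 4/9·R3.
R2 ← R2 − 11/9·R3.
Reading off the reduced rows gives x_1 = 6, x_2 = 3, x_3 = -4.

x_1 = 6, x_2 = 3, x_3 = -4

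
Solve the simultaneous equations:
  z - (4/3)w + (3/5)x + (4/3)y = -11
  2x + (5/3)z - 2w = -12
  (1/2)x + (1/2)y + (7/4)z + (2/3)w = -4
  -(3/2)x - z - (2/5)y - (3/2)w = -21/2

x = 5, y = 0, z = -6, w = 6

Row-reduce the augmented matrix:
R1 ← R1 / (3/5).
R2 ← R2 − 2·R1.
R3 ← R3 − 1/2·R1.
R4 ← R4 + 3/2·R1.
R2 ← R2 / (-40/9).
R1 ← R1 − 20/9·R2.
R3 ← R3 + 11/18·R2.
R4 ← R4 − 44/15·R2.
R3 ← R3 / (55/48).
R1 ← R1 − 5/6·R3.
R2 ← R2 − 3/8·R3.
R4 ← R4 − 2/5·R3.
R4 ← R4 / (-10239/2750).
R1 ← R1 + 338/165·R4.
R2 ← R2 + 281/275·R4.
R3 ← R3 − 346/275·R4.
Reading off the reduced rows gives x = 5, y = 0, z = -6, w = 6.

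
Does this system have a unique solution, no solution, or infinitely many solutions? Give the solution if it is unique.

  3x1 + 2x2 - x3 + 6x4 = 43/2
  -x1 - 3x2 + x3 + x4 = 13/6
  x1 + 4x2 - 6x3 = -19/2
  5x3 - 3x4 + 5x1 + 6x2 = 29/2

Row-reduce the augmented matrix:
R1 ← R1 / (3).
R2 ← R2 + 1·R1.
R3 ← R3 − 1·R1.
R4 ← R4 − 5·R1.
R2 ← R2 / (-7/3).
R1 ← R1 − 2/3·R2.
R3 ← R3 − 10/3·R2.
R4 ← R4 − 8/3·R2.
R3 ← R3 / (-33/7).
R1 ← R1 + 1/7·R3.
R2 ← R2 + 2/7·R3.
R4 ← R4 − 52/7·R3.
R4 ← R4 / (-197/33).
R1 ← R1 − 92/33·R4.
R2 ← R2 + 47/33·R4.
R3 ← R3 + 16/33·R4.
Reading off the reduced rows gives x1 = 5/2, x2 = 0, x3 = 2, x4 = 8/3.

x1 = 5/2, x2 = 0, x3 = 2, x4 = 8/3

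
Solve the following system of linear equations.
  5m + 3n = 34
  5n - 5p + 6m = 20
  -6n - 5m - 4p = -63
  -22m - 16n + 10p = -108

m = 5, n = 3, p = 5

Row-reduce the augmented matrix:
R1 ← R1 / (5).
R2 ← R2 − 6·R1.
R3 ← R3 + 5·R1.
R4 ← R4 + 22·R1.
R2 ← R2 / (7/5).
R1 ← R1 − 3/5·R2.
R3 ← R3 + 3·R2.
R4 ← R4 + 14/5·R2.
R3 ← R3 / (-103/7).
R1 ← R1 − 15/7·R3.
R2 ← R2 + 25/7·R3.
R4 reduces to 0 = 0, so the extra equation is consistent.
Reading off the reduced rows gives m = 5, n = 3, p = 5.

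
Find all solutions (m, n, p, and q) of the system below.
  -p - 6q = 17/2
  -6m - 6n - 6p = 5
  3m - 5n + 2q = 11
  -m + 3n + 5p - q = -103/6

m = 8/3, n = -1, p = -5/2, q = -1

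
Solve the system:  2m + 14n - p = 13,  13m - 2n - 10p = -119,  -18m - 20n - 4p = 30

m = -5, n = 2, p = 5

Row-reduce the augmented matrix:
R1 ← R1 / (2).
R2 ← R2 − 13·R1.
R3 ← R3 + 18·R1.
R2 ← R2 / (-93).
R1 ← R1 − 7·R2.
R3 ← R3 − 106·R2.
R3 ← R3 / (-1580/93).
R1 ← R1 + 71/93·R3.
R2 ← R2 − 7/186·R3.
Reading off the reduced rows gives m = -5, n = 2, p = 5.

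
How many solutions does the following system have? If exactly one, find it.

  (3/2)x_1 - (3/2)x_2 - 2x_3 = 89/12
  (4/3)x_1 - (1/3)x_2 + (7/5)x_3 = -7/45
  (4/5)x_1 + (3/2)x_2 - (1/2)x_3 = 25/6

Row-reduce the augmented matrix:
R1 ← R1 / (3/2).
R2 ← R2 − 4/3·R1.
R3 ← R3 − 4/5·R1.
R1 ← R1 + 1·R2.
R3 ← R3 − 23/10·R2.
R3 ← R3 / (-1517/225).
R1 ← R1 − 83/45·R3.
R2 ← R2 − 143/45·R3.
Reading off the reduced rows gives x_1 = 5/2, x_2 = 2/3, x_3 = -7/3.

x_1 = 5/2, x_2 = 2/3, x_3 = -7/3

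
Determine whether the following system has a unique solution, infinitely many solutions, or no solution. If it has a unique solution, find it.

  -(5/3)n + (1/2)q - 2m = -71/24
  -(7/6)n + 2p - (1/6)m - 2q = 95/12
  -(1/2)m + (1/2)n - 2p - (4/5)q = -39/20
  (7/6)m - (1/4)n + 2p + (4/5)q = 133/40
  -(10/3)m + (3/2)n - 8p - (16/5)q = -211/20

m = 3, n = -5/2, p = 1/2, q = -9/4

Row-reduce the augmented matrix:
R1 ← R1 / (-2).
R2 ← R2 + 1/6·R1.
R3 ← R3 + 1/2·R1.
R4 ← R4 − 7/6·R1.
R5 ← R5 + 10/3·R1.
R2 ← R2 / (-37/36).
R1 ← R1 − 5/6·R2.
R3 ← R3 − 11/12·R2.
R4 ← R4 + 11/9·R2.
R5 ← R5 − 77/18·R2.
R3 ← R3 / (-8/37).
R1 ← R1 − 60/37·R3.
R2 ← R2 + 72/37·R3.
R4 ← R4 + 14/37·R3.
R5 ← R5 − 12/37·R3.
R4 ← R4 / (333/40).
R1 ← R1 + 45/2·R4.
R2 ← R2 − 267/10·R4.
R3 ← R3 − 127/10·R4.
R5 ← R5 + 333/20·R4.
R5 reduces to 0 = 0, so the extra equation is consistent.
Reading off the reduced rows gives m = 3, n = -5/2, p = 1/2, q = -9/4.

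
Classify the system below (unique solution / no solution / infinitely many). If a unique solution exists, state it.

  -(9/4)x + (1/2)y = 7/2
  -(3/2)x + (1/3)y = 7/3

infinitely many solutions

Row-reduce:
R1 ← R1 / (-9/4).
R2 ← R2 + 3/2·R1.
Rank is 1 with 2 unknowns, leaving y free.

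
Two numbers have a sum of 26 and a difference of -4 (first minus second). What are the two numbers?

first number: 11, second number: 15

Let x = first number, y = second number.
  x + y = 26
  x - y = -4
Row-reduce the augmented matrix:
R2 ← R2 − 1·R1.
R2 ← R2 / (-2).
R1 ← R1 − 1·R2.
Reading off the reduced rows gives x = 11, y = 15.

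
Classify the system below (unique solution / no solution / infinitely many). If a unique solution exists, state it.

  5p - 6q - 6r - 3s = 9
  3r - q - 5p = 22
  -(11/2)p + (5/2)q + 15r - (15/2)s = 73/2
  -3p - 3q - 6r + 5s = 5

Row-reduce:
R1 ← R1 / (5).
R2 ← R2 + 5·R1.
R3 ← R3 + 11/2·R1.
R4 ← R4 + 3·R1.
R2 ← R2 / (-7).
R1 ← R1 + 6/5·R2.
R3 ← R3 + 41/10·R2.
R4 ← R4 + 33/5·R2.
R3 ← R3 / (711/70).
R1 ← R1 + 24/35·R3.
R2 ← R2 − 3/7·R3.
R4 ← R4 + 237/35·R3.
Rank is 3 with 4 unknowns, leaving s free.

infinitely many solutions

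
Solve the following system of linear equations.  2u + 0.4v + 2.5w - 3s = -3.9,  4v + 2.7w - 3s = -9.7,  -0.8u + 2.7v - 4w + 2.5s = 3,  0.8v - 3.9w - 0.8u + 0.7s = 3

Row-reduce the augmented matrix:
R1 ← R1 / (2).
R3 ← R3 + 4/5·R1.
R4 ← R4 + 4/5·R1.
R2 ← R2 / (4).
R1 ← R1 − 1/5·R2.
R3 ← R3 − 143/50·R2.
R4 ← R4 − 24/25·R2.
R3 ← R3 / (-9861/2000).
R1 ← R1 − 223/200·R3.
R2 ← R2 − 27/40·R3.
R4 ← R4 + 887/250·R3.
R4 ← R4 / (-222763/98610).
R1 ← R1 + 5630/9861·R4.
R2 ← R2 + 915/3287·R4.
R3 ← R3 + 6890/9861·R4.
Reading off the reduced rows gives u = 1, v = -1, w = -1, s = 1.

u = 1, v = -1, w = -1, s = 1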